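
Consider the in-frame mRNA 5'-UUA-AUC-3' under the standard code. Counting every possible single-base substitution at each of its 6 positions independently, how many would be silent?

4

Codon 1 (UUA, Leu): 2 synonymous substitutions.
Codon 2 (AUC, Ile): 2 synonymous substitutions.
Total: 2 + 2 = 4.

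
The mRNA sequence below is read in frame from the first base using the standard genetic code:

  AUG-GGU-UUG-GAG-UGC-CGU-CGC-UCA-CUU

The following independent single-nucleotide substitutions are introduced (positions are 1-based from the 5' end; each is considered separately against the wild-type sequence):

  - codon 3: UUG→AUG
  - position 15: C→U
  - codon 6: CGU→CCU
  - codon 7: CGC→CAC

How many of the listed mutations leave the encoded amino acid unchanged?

Codon 3: UUG (Leu) → AUG (Met) — missense.
Codon 5: UGC (Cys) → UGU (Cys) — synonymous.
Codon 6: CGU (Arg) → CCU (Pro) — missense.
Codon 7: CGC (Arg) → CAC (His) — missense.
Synonymous: 1 of 4.

1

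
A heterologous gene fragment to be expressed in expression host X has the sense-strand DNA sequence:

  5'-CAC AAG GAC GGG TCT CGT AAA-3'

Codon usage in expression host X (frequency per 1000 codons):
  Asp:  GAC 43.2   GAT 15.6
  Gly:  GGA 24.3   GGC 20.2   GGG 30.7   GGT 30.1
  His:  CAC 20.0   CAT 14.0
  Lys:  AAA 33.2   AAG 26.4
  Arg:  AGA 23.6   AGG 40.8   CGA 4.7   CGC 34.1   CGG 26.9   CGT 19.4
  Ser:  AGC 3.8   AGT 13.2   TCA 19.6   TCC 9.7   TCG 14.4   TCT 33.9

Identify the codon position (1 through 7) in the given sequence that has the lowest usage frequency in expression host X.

6

Codon 1 CAC (His): 20.0 per 1000.
Codon 2 AAG (Lys): 26.4 per 1000.
Codon 3 GAC (Asp): 43.2 per 1000.
Codon 4 GGG (Gly): 30.7 per 1000.
Codon 5 TCT (Ser): 33.9 per 1000.
Codon 6 CGT (Arg): 19.4 per 1000.
Codon 7 AAA (Lys): 33.2 per 1000.
Lowest frequency is 19.4 at codon 6.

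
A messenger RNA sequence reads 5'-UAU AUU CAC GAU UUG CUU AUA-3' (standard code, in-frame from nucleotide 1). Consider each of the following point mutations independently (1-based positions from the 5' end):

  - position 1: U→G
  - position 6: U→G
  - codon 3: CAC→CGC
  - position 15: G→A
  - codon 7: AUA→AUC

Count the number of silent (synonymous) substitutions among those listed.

Codon 1: UAU (Tyr) → GAU (Asp) — missense.
Codon 2: AUU (Ile) → AUG (Met) — missense.
Codon 3: CAC (His) → CGC (Arg) — missense.
Codon 5: UUG (Leu) → UUA (Leu) — synonymous.
Codon 7: AUA (Ile) → AUC (Ile) — synonymous.
Synonymous: 2 of 5.

2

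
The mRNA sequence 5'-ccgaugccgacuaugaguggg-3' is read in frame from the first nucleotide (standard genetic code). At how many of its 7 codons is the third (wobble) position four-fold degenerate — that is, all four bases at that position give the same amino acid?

4

Codon 1 CCG (Pro): third position 4-fold.
Codon 2 AUG (Met): third position 1-fold.
Codon 3 CCG (Pro): third position 4-fold.
Codon 4 ACU (Thr): third position 4-fold.
Codon 5 AUG (Met): third position 1-fold.
Codon 6 AGU (Ser): third position 2-fold.
Codon 7 GGG (Gly): third position 4-fold.
Four-fold degenerate third positions: 4.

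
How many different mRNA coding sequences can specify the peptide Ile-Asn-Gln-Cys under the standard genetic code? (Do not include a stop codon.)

24

Ile: 3 codons.
Asn: 2 codons.
Gln: 2 codons.
Cys: 2 codons.
3 × 2 × 2 × 2 = 24.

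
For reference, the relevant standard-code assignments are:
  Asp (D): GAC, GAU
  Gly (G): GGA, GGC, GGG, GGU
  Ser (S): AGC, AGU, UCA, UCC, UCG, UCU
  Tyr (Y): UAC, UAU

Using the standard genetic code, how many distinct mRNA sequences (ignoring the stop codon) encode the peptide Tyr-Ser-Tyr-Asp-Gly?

Tyr: 2 codons.
Ser: 6 codons.
Tyr: 2 codons.
Asp: 2 codons.
Gly: 4 codons.
2 × 6 × 2 × 2 × 4 = 192.

192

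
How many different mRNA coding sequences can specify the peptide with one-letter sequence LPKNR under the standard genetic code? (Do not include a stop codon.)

Leu: 6 codons.
Pro: 4 codons.
Lys: 2 codons.
Asn: 2 codons.
Arg: 6 codons.
6 × 4 × 2 × 2 × 6 = 576.

576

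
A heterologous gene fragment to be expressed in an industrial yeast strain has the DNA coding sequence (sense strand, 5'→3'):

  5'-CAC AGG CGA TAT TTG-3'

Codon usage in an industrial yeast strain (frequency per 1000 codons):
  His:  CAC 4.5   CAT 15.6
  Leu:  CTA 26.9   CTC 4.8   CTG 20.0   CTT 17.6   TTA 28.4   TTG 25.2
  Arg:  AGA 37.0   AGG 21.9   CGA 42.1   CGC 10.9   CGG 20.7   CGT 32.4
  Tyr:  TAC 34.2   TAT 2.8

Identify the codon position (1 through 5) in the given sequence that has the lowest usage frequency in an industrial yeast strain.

Codon 1 CAC (His): 4.5 per 1000.
Codon 2 AGG (Arg): 21.9 per 1000.
Codon 3 CGA (Arg): 42.1 per 1000.
Codon 4 TAT (Tyr): 2.8 per 1000.
Codon 5 TTG (Leu): 25.2 per 1000.
Lowest frequency is 2.8 at codon 4.

4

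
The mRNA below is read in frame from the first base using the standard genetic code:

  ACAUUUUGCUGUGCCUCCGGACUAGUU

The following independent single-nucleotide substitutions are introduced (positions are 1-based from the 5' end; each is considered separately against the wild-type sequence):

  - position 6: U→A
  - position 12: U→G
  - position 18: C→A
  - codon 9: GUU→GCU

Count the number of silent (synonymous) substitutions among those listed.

Codon 2: UUU (Phe) → UUA (Leu) — missense.
Codon 4: UGU (Cys) → UGG (Trp) — missense.
Codon 6: UCC (Ser) → UCA (Ser) — synonymous.
Codon 9: GUU (Val) → GCU (Ala) — missense.
Synonymous: 1 of 4.

1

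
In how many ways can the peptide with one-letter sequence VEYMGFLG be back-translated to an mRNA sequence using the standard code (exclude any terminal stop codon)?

Val: 4 codons.
Glu: 2 codons.
Tyr: 2 codons.
Met: 1 codon.
Gly: 4 codons.
Phe: 2 codons.
Leu: 6 codons.
Gly: 4 codons.
4 × 2 × 2 × 1 × 4 × 2 × 6 × 4 = 3072.

3072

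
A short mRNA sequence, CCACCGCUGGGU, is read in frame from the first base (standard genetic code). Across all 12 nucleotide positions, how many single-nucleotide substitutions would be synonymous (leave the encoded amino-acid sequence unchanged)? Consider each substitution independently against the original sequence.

Codon 1 (CCA, Pro): 3 synonymous substitutions.
Codon 2 (CCG, Pro): 3 synonymous substitutions.
Codon 3 (CUG, Leu): 4 synonymous substitutions.
Codon 4 (GGU, Gly): 3 synonymous substitutions.
Total: 3 + 3 + 4 + 3 = 13.

13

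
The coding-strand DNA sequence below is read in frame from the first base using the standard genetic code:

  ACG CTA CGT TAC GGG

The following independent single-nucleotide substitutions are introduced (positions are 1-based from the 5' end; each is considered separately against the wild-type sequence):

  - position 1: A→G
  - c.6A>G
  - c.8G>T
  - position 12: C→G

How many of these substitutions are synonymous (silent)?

Codon 1: ACG (Thr) → GCG (Ala) — missense.
Codon 2: CTA (Leu) → CTG (Leu) — synonymous.
Codon 3: CGT (Arg) → CTT (Leu) — missense.
Codon 4: TAC (Tyr) → TAG (Stop) — nonsense.
Synonymous: 1 of 4.

1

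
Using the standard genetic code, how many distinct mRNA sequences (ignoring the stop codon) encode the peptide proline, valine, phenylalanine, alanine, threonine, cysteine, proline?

Pro: 4 codons.
Val: 4 codons.
Phe: 2 codons.
Ala: 4 codons.
Thr: 4 codons.
Cys: 2 codons.
Pro: 4 codons.
4 × 4 × 2 × 4 × 4 × 2 × 4 = 4096.

4096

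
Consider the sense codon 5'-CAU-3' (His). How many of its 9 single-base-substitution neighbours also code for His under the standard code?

Position 1: none → 0 synonymous.
Position 2: none → 0 synonymous.
Position 3: CAC → 1 synonymous.
Total: 0 + 0 + 1 = 1.

1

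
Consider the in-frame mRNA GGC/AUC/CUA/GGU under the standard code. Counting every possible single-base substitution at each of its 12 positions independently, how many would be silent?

Codon 1 (GGC, Gly): 3 synonymous substitutions.
Codon 2 (AUC, Ile): 2 synonymous substitutions.
Codon 3 (CUA, Leu): 4 synonymous substitutions.
Codon 4 (GGU, Gly): 3 synonymous substitutions.
Total: 3 + 2 + 4 + 3 = 12.

12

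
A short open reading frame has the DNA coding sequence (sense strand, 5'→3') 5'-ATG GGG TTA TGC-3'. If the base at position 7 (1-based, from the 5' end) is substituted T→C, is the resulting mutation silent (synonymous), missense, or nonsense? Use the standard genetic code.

Position 7 falls in codon 3: TTA → Leu.
After the substitution the codon is CTA → Leu.
Both encode Leu, so the change is synonymous.

silent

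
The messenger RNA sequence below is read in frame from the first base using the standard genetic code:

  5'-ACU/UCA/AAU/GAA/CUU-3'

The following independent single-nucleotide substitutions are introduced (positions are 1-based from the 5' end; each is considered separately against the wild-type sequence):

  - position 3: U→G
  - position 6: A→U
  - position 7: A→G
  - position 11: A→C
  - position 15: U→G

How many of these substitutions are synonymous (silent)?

Codon 1: ACU (Thr) → ACG (Thr) — synonymous.
Codon 2: UCA (Ser) → UCU (Ser) — synonymous.
Codon 3: AAU (Asn) → GAU (Asp) — missense.
Codon 4: GAA (Glu) → GCA (Ala) — missense.
Codon 5: CUU (Leu) → CUG (Leu) — synonymous.
Synonymous: 3 of 5.

3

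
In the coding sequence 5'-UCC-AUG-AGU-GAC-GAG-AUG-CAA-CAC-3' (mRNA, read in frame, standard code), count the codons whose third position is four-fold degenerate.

Codon 1 UCC (Ser): third position 4-fold.
Codon 2 AUG (Met): third position 1-fold.
Codon 3 AGU (Ser): third position 2-fold.
Codon 4 GAC (Asp): third position 2-fold.
Codon 5 GAG (Glu): third position 2-fold.
Codon 6 AUG (Met): third position 1-fold.
Codon 7 CAA (Gln): third position 2-fold.
Codon 8 CAC (His): third position 2-fold.
Four-fold degenerate third positions: 1.

1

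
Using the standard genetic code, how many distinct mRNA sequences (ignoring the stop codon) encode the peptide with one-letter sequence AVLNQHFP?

6144

Ala: 4 codons.
Val: 4 codons.
Leu: 6 codons.
Asn: 2 codons.
Gln: 2 codons.
His: 2 codons.
Phe: 2 codons.
Pro: 4 codons.
4 × 4 × 6 × 2 × 2 × 2 × 2 × 4 = 6144.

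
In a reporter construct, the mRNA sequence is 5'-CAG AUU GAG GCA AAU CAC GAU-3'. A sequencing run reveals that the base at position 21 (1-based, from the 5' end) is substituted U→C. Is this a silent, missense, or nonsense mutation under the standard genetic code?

silent

Position 21 falls in codon 7: GAU → Asp.
After the substitution the codon is GAC → Asp.
Both encode Asp, so the change is synonymous.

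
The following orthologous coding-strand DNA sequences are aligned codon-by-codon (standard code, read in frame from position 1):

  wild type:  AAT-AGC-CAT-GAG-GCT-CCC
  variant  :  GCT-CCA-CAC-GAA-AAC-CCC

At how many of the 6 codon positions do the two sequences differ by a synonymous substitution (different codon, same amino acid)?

Codon 1: AAT Asn / GCT Ala — nonsynonymous.
Codon 2: AGC Ser / CCA Pro — nonsynonymous.
Codon 3: CAT His / CAC His — synonymous.
Codon 4: GAG Glu / GAA Glu — synonymous.
Codon 5: GCT Ala / AAC Asn — nonsynonymous.
Codon 6: CCC Pro / CCC Pro — identical.
Synonymous differences: 2.

2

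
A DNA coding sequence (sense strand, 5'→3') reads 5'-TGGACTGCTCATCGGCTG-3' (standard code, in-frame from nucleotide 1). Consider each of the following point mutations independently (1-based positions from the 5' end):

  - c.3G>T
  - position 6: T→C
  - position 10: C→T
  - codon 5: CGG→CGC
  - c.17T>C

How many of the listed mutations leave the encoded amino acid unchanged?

2

Codon 1: TGG (Trp) → TGT (Cys) — missense.
Codon 2: ACT (Thr) → ACC (Thr) — synonymous.
Codon 4: CAT (His) → TAT (Tyr) — missense.
Codon 5: CGG (Arg) → CGC (Arg) — synonymous.
Codon 6: CTG (Leu) → CCG (Pro) — missense.
Synonymous: 2 of 5.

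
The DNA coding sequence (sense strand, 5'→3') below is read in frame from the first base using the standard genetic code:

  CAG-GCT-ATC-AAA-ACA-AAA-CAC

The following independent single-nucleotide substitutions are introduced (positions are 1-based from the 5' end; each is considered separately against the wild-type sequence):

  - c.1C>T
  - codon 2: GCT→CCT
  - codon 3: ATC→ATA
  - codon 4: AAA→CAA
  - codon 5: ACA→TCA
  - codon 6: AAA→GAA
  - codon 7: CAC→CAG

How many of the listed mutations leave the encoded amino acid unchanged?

1

Codon 1: CAG (Gln) → TAG (Stop) — nonsense.
Codon 2: GCT (Ala) → CCT (Pro) — missense.
Codon 3: ATC (Ile) → ATA (Ile) — synonymous.
Codon 4: AAA (Lys) → CAA (Gln) — missense.
Codon 5: ACA (Thr) → TCA (Ser) — missense.
Codon 6: AAA (Lys) → GAA (Glu) — missense.
Codon 7: CAC (His) → CAG (Gln) — missense.
Synonymous: 1 of 7.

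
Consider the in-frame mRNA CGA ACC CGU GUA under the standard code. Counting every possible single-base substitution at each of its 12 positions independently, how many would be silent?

13

Codon 1 (CGA, Arg): 4 synonymous substitutions.
Codon 2 (ACC, Thr): 3 synonymous substitutions.
Codon 3 (CGU, Arg): 3 synonymous substitutions.
Codon 4 (GUA, Val): 3 synonymous substitutions.
Total: 4 + 3 + 3 + 3 = 13.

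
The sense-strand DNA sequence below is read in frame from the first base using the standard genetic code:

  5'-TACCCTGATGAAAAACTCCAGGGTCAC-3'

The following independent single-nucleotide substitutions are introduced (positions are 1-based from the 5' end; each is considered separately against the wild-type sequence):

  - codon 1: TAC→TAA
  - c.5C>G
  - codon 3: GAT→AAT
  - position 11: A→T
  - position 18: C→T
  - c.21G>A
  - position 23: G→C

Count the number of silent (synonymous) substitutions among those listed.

2

Codon 1: TAC (Tyr) → TAA (Stop) — nonsense.
Codon 2: CCT (Pro) → CGT (Arg) — missense.
Codon 3: GAT (Asp) → AAT (Asn) — missense.
Codon 4: GAA (Glu) → GTA (Val) — missense.
Codon 6: CTC (Leu) → CTT (Leu) — synonymous.
Codon 7: CAG (Gln) → CAA (Gln) — synonymous.
Codon 8: GGT (Gly) → GCT (Ala) — missense.
Synonymous: 2 of 7.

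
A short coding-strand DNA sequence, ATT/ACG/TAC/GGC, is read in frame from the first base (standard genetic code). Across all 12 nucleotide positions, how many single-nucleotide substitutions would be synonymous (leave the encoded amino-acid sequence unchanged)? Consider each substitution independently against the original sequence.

9

Codon 1 (ATT, Ile): 2 synonymous substitutions.
Codon 2 (ACG, Thr): 3 synonymous substitutions.
Codon 3 (TAC, Tyr): 1 synonymous substitution.
Codon 4 (GGC, Gly): 3 synonymous substitutions.
Total: 2 + 3 + 1 + 3 = 9.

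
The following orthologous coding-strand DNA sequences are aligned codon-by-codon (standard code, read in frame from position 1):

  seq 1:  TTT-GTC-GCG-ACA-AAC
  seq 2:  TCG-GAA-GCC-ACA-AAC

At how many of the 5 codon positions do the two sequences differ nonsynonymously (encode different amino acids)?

Codon 1: TTT Phe / TCG Ser — nonsynonymous.
Codon 2: GTC Val / GAA Glu — nonsynonymous.
Codon 3: GCG Ala / GCC Ala — synonymous.
Codon 4: ACA Thr / ACA Thr — identical.
Codon 5: AAC Asn / AAC Asn — identical.
Nonsynonymous differences: 2.

2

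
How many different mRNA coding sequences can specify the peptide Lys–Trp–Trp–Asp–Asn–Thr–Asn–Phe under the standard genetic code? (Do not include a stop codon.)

128

Lys: 2 codons.
Trp: 1 codon.
Trp: 1 codon.
Asp: 2 codons.
Asn: 2 codons.
Thr: 4 codons.
Asn: 2 codons.
Phe: 2 codons.
2 × 1 × 1 × 2 × 2 × 4 × 2 × 2 = 128.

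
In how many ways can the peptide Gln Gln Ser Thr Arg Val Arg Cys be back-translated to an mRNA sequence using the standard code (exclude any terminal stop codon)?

Gln: 2 codons.
Gln: 2 codons.
Ser: 6 codons.
Thr: 4 codons.
Arg: 6 codons.
Val: 4 codons.
Arg: 6 codons.
Cys: 2 codons.
2 × 2 × 6 × 4 × 6 × 4 × 6 × 2 = 27648.

27648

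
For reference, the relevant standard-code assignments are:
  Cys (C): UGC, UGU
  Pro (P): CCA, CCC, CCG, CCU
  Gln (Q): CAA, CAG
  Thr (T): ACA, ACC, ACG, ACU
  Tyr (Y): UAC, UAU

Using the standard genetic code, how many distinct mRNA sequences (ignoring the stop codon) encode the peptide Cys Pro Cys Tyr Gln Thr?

Cys: 2 codons.
Pro: 4 codons.
Cys: 2 codons.
Tyr: 2 codons.
Gln: 2 codons.
Thr: 4 codons.
2 × 4 × 2 × 2 × 2 × 4 = 256.

256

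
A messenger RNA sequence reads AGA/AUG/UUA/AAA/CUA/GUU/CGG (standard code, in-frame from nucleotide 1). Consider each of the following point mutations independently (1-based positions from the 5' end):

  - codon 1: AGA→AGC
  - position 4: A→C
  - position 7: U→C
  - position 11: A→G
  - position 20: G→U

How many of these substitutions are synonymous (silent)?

1

Codon 1: AGA (Arg) → AGC (Ser) — missense.
Codon 2: AUG (Met) → CUG (Leu) — missense.
Codon 3: UUA (Leu) → CUA (Leu) — synonymous.
Codon 4: AAA (Lys) → AGA (Arg) — missense.
Codon 7: CGG (Arg) → CUG (Leu) — missense.
Synonymous: 1 of 5.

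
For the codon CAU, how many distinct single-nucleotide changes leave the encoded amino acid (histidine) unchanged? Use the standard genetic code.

1

Position 1: none → 0 synonymous.
Position 2: none → 0 synonymous.
Position 3: CAC → 1 synonymous.
Total: 0 + 0 + 1 = 1.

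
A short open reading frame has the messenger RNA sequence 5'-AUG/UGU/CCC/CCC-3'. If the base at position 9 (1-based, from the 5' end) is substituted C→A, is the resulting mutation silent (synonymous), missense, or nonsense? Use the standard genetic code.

Position 9 falls in codon 3: CCC → Pro.
After the substitution the codon is CCA → Pro.
Both encode Pro, so the change is synonymous.

silent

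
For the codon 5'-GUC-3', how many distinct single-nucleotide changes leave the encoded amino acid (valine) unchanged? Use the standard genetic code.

Position 1: none → 0 synonymous.
Position 2: none → 0 synonymous.
Position 3: GUU, GUA, GUG → 3 synonymous.
Total: 0 + 0 + 3 = 3.

3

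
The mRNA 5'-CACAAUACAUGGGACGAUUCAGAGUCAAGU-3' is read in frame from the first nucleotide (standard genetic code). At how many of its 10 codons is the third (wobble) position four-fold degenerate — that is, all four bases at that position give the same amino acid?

3

Codon 1 CAC (His): third position 2-fold.
Codon 2 AAU (Asn): third position 2-fold.
Codon 3 ACA (Thr): third position 4-fold.
Codon 4 UGG (Trp): third position 1-fold.
Codon 5 GAC (Asp): third position 2-fold.
Codon 6 GAU (Asp): third position 2-fold.
Codon 7 UCA (Ser): third position 4-fold.
Codon 8 GAG (Glu): third position 2-fold.
Codon 9 UCA (Ser): third position 4-fold.
Codon 10 AGU (Ser): third position 2-fold.
Four-fold degenerate third positions: 3.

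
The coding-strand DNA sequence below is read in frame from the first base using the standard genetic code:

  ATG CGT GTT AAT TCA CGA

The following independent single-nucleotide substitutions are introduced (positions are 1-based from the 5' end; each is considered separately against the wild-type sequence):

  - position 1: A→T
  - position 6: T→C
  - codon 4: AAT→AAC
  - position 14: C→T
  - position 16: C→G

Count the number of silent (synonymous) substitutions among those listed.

Codon 1: ATG (Met) → TTG (Leu) — missense.
Codon 2: CGT (Arg) → CGC (Arg) — synonymous.
Codon 4: AAT (Asn) → AAC (Asn) — synonymous.
Codon 5: TCA (Ser) → TTA (Leu) — missense.
Codon 6: CGA (Arg) → GGA (Gly) — missense.
Synonymous: 2 of 5.

2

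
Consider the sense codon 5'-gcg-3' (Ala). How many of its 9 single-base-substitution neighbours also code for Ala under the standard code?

3

Position 1: none → 0 synonymous.
Position 2: none → 0 synonymous.
Position 3: GCU, GCC, GCA → 3 synonymous.
Total: 0 + 0 + 3 = 3.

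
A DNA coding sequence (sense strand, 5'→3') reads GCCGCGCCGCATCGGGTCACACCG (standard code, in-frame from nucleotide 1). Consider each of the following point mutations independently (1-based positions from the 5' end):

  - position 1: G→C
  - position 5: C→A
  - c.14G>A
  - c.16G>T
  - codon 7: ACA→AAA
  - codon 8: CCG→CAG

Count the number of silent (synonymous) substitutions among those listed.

Codon 1: GCC (Ala) → CCC (Pro) — missense.
Codon 2: GCG (Ala) → GAG (Glu) — missense.
Codon 5: CGG (Arg) → CAG (Gln) — missense.
Codon 6: GTC (Val) → TTC (Phe) — missense.
Codon 7: ACA (Thr) → AAA (Lys) — missense.
Codon 8: CCG (Pro) → CAG (Gln) — missense.
Synonymous: 0 of 6.

0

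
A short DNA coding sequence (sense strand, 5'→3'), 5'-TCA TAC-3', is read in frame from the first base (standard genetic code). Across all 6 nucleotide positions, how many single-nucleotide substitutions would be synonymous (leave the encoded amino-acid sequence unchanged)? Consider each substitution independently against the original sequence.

Codon 1 (TCA, Ser): 3 synonymous substitutions.
Codon 2 (TAC, Tyr): 1 synonymous substitution.
Total: 3 + 1 = 4.

4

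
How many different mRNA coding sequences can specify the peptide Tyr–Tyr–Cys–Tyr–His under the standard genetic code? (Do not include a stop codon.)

32

Tyr: 2 codons.
Tyr: 2 codons.
Cys: 2 codons.
Tyr: 2 codons.
His: 2 codons.
2 × 2 × 2 × 2 × 2 = 32.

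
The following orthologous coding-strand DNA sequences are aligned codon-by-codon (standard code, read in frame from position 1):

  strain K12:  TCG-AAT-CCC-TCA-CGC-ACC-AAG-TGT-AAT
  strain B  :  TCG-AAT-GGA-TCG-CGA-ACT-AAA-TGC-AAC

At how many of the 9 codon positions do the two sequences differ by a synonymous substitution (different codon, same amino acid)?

6

Codon 1: TCG Ser / TCG Ser — identical.
Codon 2: AAT Asn / AAT Asn — identical.
Codon 3: CCC Pro / GGA Gly — nonsynonymous.
Codon 4: TCA Ser / TCG Ser — synonymous.
Codon 5: CGC Arg / CGA Arg — synonymous.
Codon 6: ACC Thr / ACT Thr — synonymous.
Codon 7: AAG Lys / AAA Lys — synonymous.
Codon 8: TGT Cys / TGC Cys — synonymous.
Codon 9: AAT Asn / AAC Asn — synonymous.
Synonymous differences: 6.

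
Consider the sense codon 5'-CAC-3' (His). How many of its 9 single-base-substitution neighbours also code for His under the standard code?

Position 1: none → 0 synonymous.
Position 2: none → 0 synonymous.
Position 3: CAT → 1 synonymous.
Total: 0 + 0 + 1 = 1.

1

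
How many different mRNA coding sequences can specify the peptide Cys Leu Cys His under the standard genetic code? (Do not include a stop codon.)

48

Cys: 2 codons.
Leu: 6 codons.
Cys: 2 codons.
His: 2 codons.
2 × 6 × 2 × 2 = 48.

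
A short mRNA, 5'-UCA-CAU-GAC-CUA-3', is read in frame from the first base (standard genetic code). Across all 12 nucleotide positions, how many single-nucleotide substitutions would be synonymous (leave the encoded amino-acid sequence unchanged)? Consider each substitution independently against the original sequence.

9

Codon 1 (UCA, Ser): 3 synonymous substitutions.
Codon 2 (CAU, His): 1 synonymous substitution.
Codon 3 (GAC, Asp): 1 synonymous substitution.
Codon 4 (CUA, Leu): 4 synonymous substitutions.
Total: 3 + 1 + 1 + 4 = 9.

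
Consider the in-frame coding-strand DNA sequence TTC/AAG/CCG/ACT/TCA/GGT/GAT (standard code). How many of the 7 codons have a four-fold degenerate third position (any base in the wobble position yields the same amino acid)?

Codon 1 TTC (Phe): third position 2-fold.
Codon 2 AAG (Lys): third position 2-fold.
Codon 3 CCG (Pro): third position 4-fold.
Codon 4 ACT (Thr): third position 4-fold.
Codon 5 TCA (Ser): third position 4-fold.
Codon 6 GGT (Gly): third position 4-fold.
Codon 7 GAT (Asp): third position 2-fold.
Four-fold degenerate third positions: 4.

4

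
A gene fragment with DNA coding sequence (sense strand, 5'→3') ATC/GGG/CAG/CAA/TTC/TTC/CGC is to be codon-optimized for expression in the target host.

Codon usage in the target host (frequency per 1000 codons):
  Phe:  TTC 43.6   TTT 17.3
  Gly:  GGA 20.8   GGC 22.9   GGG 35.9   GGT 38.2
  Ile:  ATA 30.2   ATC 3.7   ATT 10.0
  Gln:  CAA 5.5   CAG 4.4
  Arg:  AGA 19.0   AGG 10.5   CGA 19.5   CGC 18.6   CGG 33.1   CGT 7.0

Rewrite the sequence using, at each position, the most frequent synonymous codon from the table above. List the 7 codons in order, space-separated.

ATA GGT CAA CAA TTC TTC CGG

Codon 1 (Ile): best is ATA at 30.2.
Codon 2 (Gly): best is GGT at 38.2.
Codon 3 (Gln): best is CAA at 5.5.
Codon 4 (Gln): best is CAA at 5.5.
Codon 5 (Phe): best is TTC at 43.6.
Codon 6 (Phe): best is TTC at 43.6.
Codon 7 (Arg): best is CGG at 33.1.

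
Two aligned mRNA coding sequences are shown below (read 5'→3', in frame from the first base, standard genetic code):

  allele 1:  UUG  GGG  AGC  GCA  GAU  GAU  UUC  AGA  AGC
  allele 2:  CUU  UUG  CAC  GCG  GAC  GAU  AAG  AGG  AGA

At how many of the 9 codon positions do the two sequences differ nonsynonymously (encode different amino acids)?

4

Codon 1: UUG Leu / CUU Leu — synonymous.
Codon 2: GGG Gly / UUG Leu — nonsynonymous.
Codon 3: AGC Ser / CAC His — nonsynonymous.
Codon 4: GCA Ala / GCG Ala — synonymous.
Codon 5: GAU Asp / GAC Asp — synonymous.
Codon 6: GAU Asp / GAU Asp — identical.
Codon 7: UUC Phe / AAG Lys — nonsynonymous.
Codon 8: AGA Arg / AGG Arg — synonymous.
Codon 9: AGC Ser / AGA Arg — nonsynonymous.
Nonsynonymous differences: 4.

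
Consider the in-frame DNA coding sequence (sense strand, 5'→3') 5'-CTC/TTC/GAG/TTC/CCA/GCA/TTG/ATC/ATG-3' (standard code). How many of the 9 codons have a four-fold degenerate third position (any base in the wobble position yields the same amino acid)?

Codon 1 CTC (Leu): third position 4-fold.
Codon 2 TTC (Phe): third position 2-fold.
Codon 3 GAG (Glu): third position 2-fold.
Codon 4 TTC (Phe): third position 2-fold.
Codon 5 CCA (Pro): third position 4-fold.
Codon 6 GCA (Ala): third position 4-fold.
Codon 7 TTG (Leu): third position 2-fold.
Codon 8 ATC (Ile): third position 3-fold.
Codon 9 ATG (Met): third position 1-fold.
Four-fold degenerate third positions: 3.

3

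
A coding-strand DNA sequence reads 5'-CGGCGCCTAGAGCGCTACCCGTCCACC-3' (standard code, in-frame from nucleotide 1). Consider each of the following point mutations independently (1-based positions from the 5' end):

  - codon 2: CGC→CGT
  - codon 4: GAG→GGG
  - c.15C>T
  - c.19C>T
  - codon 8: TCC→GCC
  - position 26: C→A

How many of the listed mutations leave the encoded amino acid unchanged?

2

Codon 2: CGC (Arg) → CGT (Arg) — synonymous.
Codon 4: GAG (Glu) → GGG (Gly) — missense.
Codon 5: CGC (Arg) → CGT (Arg) — synonymous.
Codon 7: CCG (Pro) → TCG (Ser) — missense.
Codon 8: TCC (Ser) → GCC (Ala) — missense.
Codon 9: ACC (Thr) → AAC (Asn) — missense.
Synonymous: 2 of 6.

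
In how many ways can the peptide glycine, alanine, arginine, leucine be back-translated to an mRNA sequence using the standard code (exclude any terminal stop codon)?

576

Gly: 4 codons.
Ala: 4 codons.
Arg: 6 codons.
Leu: 6 codons.
4 × 4 × 6 × 6 = 576.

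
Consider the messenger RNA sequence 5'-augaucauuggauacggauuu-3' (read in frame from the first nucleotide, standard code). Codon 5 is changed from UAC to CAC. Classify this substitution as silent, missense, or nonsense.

missense

Position 13 falls in codon 5: UAC → Tyr.
After the substitution the codon is CAC → His.
Tyr ≠ His, so this is a missense mutation.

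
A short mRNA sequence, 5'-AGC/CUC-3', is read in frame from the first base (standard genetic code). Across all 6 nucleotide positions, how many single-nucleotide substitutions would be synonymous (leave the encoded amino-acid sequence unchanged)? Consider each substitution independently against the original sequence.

4

Codon 1 (AGC, Ser): 1 synonymous substitution.
Codon 2 (CUC, Leu): 3 synonymous substitutions.
Total: 1 + 3 = 4.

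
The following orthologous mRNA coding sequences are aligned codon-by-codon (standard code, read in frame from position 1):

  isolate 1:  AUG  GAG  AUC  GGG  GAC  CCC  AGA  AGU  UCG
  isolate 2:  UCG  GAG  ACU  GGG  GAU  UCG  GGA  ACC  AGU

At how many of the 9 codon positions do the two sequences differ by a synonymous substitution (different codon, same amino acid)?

2

Codon 1: AUG Met / UCG Ser — nonsynonymous.
Codon 2: GAG Glu / GAG Glu — identical.
Codon 3: AUC Ile / ACU Thr — nonsynonymous.
Codon 4: GGG Gly / GGG Gly — identical.
Codon 5: GAC Asp / GAU Asp — synonymous.
Codon 6: CCC Pro / UCG Ser — nonsynonymous.
Codon 7: AGA Arg / GGA Gly — nonsynonymous.
Codon 8: AGU Ser / ACC Thr — nonsynonymous.
Codon 9: UCG Ser / AGU Ser — synonymous.
Synonymous differences: 2.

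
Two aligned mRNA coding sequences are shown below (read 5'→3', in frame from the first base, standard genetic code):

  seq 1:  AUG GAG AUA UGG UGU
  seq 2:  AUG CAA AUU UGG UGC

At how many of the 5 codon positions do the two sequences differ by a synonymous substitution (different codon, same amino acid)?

2

Codon 1: AUG Met / AUG Met — identical.
Codon 2: GAG Glu / CAA Gln — nonsynonymous.
Codon 3: AUA Ile / AUU Ile — synonymous.
Codon 4: UGG Trp / UGG Trp — identical.
Codon 5: UGU Cys / UGC Cys — synonymous.
Synonymous differences: 2.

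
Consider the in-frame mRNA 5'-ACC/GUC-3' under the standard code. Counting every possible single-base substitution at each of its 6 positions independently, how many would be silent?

Codon 1 (ACC, Thr): 3 synonymous substitutions.
Codon 2 (GUC, Val): 3 synonymous substitutions.
Total: 3 + 3 = 6.

6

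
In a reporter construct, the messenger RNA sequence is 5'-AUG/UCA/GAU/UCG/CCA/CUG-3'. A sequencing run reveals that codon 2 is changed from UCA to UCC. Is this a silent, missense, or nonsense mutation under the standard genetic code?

Position 6 falls in codon 2: UCA → Ser.
After the substitution the codon is UCC → Ser.
Both encode Ser, so the change is synonymous.

silent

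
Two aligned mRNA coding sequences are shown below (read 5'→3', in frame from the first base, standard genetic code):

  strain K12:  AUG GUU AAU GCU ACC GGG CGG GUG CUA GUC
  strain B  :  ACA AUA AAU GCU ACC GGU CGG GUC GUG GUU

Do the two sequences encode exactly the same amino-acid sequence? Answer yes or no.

Codon 1: AUG Met / ACA Thr — nonsynonymous.
Codon 2: GUU Val / AUA Ile — nonsynonymous.
Codon 3: AAU Asn / AAU Asn — identical.
Codon 4: GCU Ala / GCU Ala — identical.
Codon 5: ACC Thr / ACC Thr — identical.
Codon 6: GGG Gly / GGU Gly — synonymous.
Codon 7: CGG Arg / CGG Arg — identical.
Codon 8: GUG Val / GUC Val — synonymous.
Codon 9: CUA Leu / GUG Val — nonsynonymous.
Codon 10: GUC Val / GUU Val — synonymous.
Nonsynonymous differences: 3 → different protein.

no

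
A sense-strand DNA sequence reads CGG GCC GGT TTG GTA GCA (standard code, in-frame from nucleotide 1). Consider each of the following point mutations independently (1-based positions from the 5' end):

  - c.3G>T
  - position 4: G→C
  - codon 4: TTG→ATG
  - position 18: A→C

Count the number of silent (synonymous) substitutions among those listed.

Codon 1: CGG (Arg) → CGT (Arg) — synonymous.
Codon 2: GCC (Ala) → CCC (Pro) — missense.
Codon 4: TTG (Leu) → ATG (Met) — missense.
Codon 6: GCA (Ala) → GCC (Ala) — synonymous.
Synonymous: 2 of 4.

2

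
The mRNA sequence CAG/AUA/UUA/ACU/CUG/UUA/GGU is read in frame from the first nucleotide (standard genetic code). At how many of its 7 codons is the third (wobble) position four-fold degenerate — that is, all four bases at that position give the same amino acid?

Codon 1 CAG (Gln): third position 2-fold.
Codon 2 AUA (Ile): third position 3-fold.
Codon 3 UUA (Leu): third position 2-fold.
Codon 4 ACU (Thr): third position 4-fold.
Codon 5 CUG (Leu): third position 4-fold.
Codon 6 UUA (Leu): third position 2-fold.
Codon 7 GGU (Gly): third position 4-fold.
Four-fold degenerate third positions: 3.

3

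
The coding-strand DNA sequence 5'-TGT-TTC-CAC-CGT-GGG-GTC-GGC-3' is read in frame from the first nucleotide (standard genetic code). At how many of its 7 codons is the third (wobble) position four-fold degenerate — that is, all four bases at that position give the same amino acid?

Codon 1 TGT (Cys): third position 2-fold.
Codon 2 TTC (Phe): third position 2-fold.
Codon 3 CAC (His): third position 2-fold.
Codon 4 CGT (Arg): third position 4-fold.
Codon 5 GGG (Gly): third position 4-fold.
Codon 6 GTC (Val): third position 4-fold.
Codon 7 GGC (Gly): third position 4-fold.
Four-fold degenerate third positions: 4.

4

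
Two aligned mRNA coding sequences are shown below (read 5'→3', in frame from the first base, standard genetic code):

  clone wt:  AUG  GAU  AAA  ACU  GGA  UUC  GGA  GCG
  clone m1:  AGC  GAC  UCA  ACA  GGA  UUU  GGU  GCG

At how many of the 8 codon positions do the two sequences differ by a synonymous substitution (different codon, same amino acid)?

4

Codon 1: AUG Met / AGC Ser — nonsynonymous.
Codon 2: GAU Asp / GAC Asp — synonymous.
Codon 3: AAA Lys / UCA Ser — nonsynonymous.
Codon 4: ACU Thr / ACA Thr — synonymous.
Codon 5: GGA Gly / GGA Gly — identical.
Codon 6: UUC Phe / UUU Phe — synonymous.
Codon 7: GGA Gly / GGU Gly — synonymous.
Codon 8: GCG Ala / GCG Ala — identical.
Synonymous differences: 4.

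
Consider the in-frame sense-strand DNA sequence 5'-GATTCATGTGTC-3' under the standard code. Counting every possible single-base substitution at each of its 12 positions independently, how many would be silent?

8

Codon 1 (GAT, Asp): 1 synonymous substitution.
Codon 2 (TCA, Ser): 3 synonymous substitutions.
Codon 3 (TGT, Cys): 1 synonymous substitution.
Codon 4 (GTC, Val): 3 synonymous substitutions.
Total: 1 + 3 + 1 + 3 = 8.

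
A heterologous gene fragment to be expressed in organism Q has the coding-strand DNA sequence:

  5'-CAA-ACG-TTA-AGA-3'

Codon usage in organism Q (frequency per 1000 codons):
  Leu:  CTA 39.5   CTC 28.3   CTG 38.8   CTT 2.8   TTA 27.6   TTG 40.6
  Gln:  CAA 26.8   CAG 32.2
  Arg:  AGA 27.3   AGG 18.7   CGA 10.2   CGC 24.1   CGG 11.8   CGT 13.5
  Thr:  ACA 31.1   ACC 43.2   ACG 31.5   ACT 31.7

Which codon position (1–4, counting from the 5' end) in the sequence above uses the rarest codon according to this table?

1

Codon 1 CAA (Gln): 26.8 per 1000.
Codon 2 ACG (Thr): 31.5 per 1000.
Codon 3 TTA (Leu): 27.6 per 1000.
Codon 4 AGA (Arg): 27.3 per 1000.
Lowest frequency is 26.8 at codon 1.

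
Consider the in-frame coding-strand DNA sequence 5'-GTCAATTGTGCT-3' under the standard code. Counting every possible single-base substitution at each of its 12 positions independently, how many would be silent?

Codon 1 (GTC, Val): 3 synonymous substitutions.
Codon 2 (AAT, Asn): 1 synonymous substitution.
Codon 3 (TGT, Cys): 1 synonymous substitution.
Codon 4 (GCT, Ala): 3 synonymous substitutions.
Total: 3 + 1 + 1 + 3 = 8.

8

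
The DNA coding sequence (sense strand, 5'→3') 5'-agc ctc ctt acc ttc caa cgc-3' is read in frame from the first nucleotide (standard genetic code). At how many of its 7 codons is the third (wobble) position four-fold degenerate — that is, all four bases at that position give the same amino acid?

4

Codon 1 AGC (Ser): third position 2-fold.
Codon 2 CTC (Leu): third position 4-fold.
Codon 3 CTT (Leu): third position 4-fold.
Codon 4 ACC (Thr): third position 4-fold.
Codon 5 TTC (Phe): third position 2-fold.
Codon 6 CAA (Gln): third position 2-fold.
Codon 7 CGC (Arg): third position 4-fold.
Four-fold degenerate third positions: 4.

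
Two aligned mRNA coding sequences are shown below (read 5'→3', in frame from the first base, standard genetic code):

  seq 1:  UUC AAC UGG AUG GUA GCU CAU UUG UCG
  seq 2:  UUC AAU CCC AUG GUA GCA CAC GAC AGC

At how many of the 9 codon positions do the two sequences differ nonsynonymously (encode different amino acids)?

Codon 1: UUC Phe / UUC Phe — identical.
Codon 2: AAC Asn / AAU Asn — synonymous.
Codon 3: UGG Trp / CCC Pro — nonsynonymous.
Codon 4: AUG Met / AUG Met — identical.
Codon 5: GUA Val / GUA Val — identical.
Codon 6: GCU Ala / GCA Ala — synonymous.
Codon 7: CAU His / CAC His — synonymous.
Codon 8: UUG Leu / GAC Asp — nonsynonymous.
Codon 9: UCG Ser / AGC Ser — synonymous.
Nonsynonymous differences: 2.

2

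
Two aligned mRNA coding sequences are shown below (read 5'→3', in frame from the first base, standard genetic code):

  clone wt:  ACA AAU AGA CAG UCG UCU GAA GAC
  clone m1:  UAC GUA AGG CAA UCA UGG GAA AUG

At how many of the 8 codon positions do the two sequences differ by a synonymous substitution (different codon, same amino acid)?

3

Codon 1: ACA Thr / UAC Tyr — nonsynonymous.
Codon 2: AAU Asn / GUA Val — nonsynonymous.
Codon 3: AGA Arg / AGG Arg — synonymous.
Codon 4: CAG Gln / CAA Gln — synonymous.
Codon 5: UCG Ser / UCA Ser — synonymous.
Codon 6: UCU Ser / UGG Trp — nonsynonymous.
Codon 7: GAA Glu / GAA Glu — identical.
Codon 8: GAC Asp / AUG Met — nonsynonymous.
Synonymous differences: 3.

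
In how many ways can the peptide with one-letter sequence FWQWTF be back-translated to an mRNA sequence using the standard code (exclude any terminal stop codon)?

Phe: 2 codons.
Trp: 1 codon.
Gln: 2 codons.
Trp: 1 codon.
Thr: 4 codons.
Phe: 2 codons.
2 × 1 × 2 × 1 × 4 × 2 = 32.

32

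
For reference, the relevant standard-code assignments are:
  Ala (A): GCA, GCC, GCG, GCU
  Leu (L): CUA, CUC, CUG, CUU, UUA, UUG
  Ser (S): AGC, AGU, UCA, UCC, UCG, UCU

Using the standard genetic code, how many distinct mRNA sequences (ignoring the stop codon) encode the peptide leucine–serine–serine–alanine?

Leu: 6 codons.
Ser: 6 codons.
Ser: 6 codons.
Ala: 4 codons.
6 × 6 × 6 × 4 = 864.

864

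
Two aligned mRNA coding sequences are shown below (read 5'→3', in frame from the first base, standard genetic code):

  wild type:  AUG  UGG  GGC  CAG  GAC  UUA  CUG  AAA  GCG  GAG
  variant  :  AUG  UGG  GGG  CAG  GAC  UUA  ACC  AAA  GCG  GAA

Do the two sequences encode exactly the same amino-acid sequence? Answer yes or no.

Codon 1: AUG Met / AUG Met — identical.
Codon 2: UGG Trp / UGG Trp — identical.
Codon 3: GGC Gly / GGG Gly — synonymous.
Codon 4: CAG Gln / CAG Gln — identical.
Codon 5: GAC Asp / GAC Asp — identical.
Codon 6: UUA Leu / UUA Leu — identical.
Codon 7: CUG Leu / ACC Thr — nonsynonymous.
Codon 8: AAA Lys / AAA Lys — identical.
Codon 9: GCG Ala / GCG Ala — identical.
Codon 10: GAG Glu / GAA Glu — synonymous.
Nonsynonymous differences: 1 → different protein.

no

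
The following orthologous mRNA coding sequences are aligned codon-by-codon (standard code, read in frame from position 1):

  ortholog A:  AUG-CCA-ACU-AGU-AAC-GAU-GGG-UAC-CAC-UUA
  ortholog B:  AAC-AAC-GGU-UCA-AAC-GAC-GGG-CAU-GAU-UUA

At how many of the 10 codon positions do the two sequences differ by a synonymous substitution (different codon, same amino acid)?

Codon 1: AUG Met / AAC Asn — nonsynonymous.
Codon 2: CCA Pro / AAC Asn — nonsynonymous.
Codon 3: ACU Thr / GGU Gly — nonsynonymous.
Codon 4: AGU Ser / UCA Ser — synonymous.
Codon 5: AAC Asn / AAC Asn — identical.
Codon 6: GAU Asp / GAC Asp — synonymous.
Codon 7: GGG Gly / GGG Gly — identical.
Codon 8: UAC Tyr / CAU His — nonsynonymous.
Codon 9: CAC His / GAU Asp — nonsynonymous.
Codon 10: UUA Leu / UUA Leu — identical.
Synonymous differences: 2.

2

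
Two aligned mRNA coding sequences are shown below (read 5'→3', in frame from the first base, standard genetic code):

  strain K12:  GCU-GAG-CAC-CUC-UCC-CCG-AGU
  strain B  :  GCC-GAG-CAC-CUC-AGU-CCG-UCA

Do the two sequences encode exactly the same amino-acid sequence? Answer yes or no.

yes

Codon 1: GCU Ala / GCC Ala — synonymous.
Codon 2: GAG Glu / GAG Glu — identical.
Codon 3: CAC His / CAC His — identical.
Codon 4: CUC Leu / CUC Leu — identical.
Codon 5: UCC Ser / AGU Ser — synonymous.
Codon 6: CCG Pro / CCG Pro — identical.
Codon 7: AGU Ser / UCA Ser — synonymous.
Nonsynonymous differences: 0 → same protein.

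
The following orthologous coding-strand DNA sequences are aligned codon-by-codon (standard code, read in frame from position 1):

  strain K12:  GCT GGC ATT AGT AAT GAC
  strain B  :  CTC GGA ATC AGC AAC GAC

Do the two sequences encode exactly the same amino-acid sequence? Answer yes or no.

Codon 1: GCT Ala / CTC Leu — nonsynonymous.
Codon 2: GGC Gly / GGA Gly — synonymous.
Codon 3: ATT Ile / ATC Ile — synonymous.
Codon 4: AGT Ser / AGC Ser — synonymous.
Codon 5: AAT Asn / AAC Asn — synonymous.
Codon 6: GAC Asp / GAC Asp — identical.
Nonsynonymous differences: 1 → different protein.

no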